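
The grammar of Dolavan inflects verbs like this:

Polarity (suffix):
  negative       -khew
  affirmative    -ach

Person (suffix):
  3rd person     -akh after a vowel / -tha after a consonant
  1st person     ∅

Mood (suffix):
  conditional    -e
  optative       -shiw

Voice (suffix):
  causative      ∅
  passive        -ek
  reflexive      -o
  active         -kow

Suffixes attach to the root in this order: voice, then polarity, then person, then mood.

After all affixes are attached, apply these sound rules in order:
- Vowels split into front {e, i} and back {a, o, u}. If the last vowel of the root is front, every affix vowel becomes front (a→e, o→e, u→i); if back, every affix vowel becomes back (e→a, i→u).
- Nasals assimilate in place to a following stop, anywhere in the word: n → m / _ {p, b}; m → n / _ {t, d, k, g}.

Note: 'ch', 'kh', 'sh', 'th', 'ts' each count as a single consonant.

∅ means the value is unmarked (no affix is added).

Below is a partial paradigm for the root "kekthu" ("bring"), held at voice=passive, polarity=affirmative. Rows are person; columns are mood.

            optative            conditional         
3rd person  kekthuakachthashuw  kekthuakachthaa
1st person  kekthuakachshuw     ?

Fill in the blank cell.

kekthuakacha

Attach voice passive -ek → kekthuek.
Attach polarity affirmative -ach → kekthuekach.
person = 1st person: zero marking, form stays kekthuekach.
Attach mood conditional -e → kekthuekache.
Apply vowel harmony: kekthuekache → kekthuakacha.
Nasal assimilation: no change.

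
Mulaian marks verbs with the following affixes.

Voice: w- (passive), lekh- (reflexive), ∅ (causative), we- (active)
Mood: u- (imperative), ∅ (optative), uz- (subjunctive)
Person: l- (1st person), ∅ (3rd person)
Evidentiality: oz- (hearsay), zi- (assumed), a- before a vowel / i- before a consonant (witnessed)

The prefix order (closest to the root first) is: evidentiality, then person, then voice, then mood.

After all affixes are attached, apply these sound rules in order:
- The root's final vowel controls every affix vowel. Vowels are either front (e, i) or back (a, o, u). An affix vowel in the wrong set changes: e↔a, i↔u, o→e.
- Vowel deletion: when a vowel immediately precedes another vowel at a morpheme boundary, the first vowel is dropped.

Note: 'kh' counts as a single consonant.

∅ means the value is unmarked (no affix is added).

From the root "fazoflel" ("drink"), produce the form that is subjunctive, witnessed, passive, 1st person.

izwlifazoflel

Attach evidentiality witnessed i- (before consonant 'f') → ifazoflel.
Attach person 1st person l- → lifazoflel.
Attach voice passive w- → wlifazoflel.
Attach mood subjunctive uz- → uzwlifazoflel.
Apply vowel harmony: uzwlifazoflel → izwlifazoflel.
Vowel deletion: no change.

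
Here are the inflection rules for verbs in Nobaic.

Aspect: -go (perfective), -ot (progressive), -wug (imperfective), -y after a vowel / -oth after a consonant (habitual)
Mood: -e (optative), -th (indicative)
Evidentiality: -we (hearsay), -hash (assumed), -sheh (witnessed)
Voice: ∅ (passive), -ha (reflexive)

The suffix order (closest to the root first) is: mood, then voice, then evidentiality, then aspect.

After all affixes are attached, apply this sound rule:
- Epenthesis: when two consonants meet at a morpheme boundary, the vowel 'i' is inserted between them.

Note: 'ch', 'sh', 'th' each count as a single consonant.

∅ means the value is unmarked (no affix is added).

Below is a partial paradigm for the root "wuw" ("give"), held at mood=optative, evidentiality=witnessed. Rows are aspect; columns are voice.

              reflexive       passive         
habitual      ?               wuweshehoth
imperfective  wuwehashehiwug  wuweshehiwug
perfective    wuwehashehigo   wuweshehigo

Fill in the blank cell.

wuwehashehoth

Attach mood optative -e → wuwe.
Attach voice reflexive -ha → wuweha.
Attach evidentiality witnessed -sheh → wuwehasheh.
Attach aspect habitual -oth (after consonant 'h') → wuwehashehoth.
Epenthesis: no change.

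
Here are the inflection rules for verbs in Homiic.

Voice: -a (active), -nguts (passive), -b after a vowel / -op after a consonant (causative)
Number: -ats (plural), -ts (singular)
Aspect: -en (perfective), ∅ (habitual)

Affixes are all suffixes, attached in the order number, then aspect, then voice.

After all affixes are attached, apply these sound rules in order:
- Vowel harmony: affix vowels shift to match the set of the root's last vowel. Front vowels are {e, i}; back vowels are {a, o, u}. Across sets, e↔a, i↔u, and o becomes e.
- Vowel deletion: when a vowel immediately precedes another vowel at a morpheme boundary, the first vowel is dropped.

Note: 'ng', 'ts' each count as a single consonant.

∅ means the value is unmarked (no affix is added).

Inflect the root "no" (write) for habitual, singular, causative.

notsop

Attach number singular -ts → nots.
aspect = habitual: zero marking, form stays nots.
Attach voice causative -op (after consonant 'ts') → notsop.
Vowel harmony: no change.
Vowel deletion: no change.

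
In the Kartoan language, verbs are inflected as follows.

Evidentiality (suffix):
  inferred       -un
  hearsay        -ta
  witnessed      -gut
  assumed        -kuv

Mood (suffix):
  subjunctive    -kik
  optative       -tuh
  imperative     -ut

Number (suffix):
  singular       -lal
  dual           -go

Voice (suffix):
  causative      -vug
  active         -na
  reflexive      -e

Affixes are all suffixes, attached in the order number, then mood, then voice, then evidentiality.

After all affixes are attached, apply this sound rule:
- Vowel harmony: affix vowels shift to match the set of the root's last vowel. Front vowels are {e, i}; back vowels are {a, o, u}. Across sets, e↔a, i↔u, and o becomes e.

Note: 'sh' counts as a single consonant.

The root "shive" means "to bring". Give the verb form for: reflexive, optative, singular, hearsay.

Attach number singular -lal → shivelal.
Attach mood optative -tuh → shivelaltuh.
Attach voice reflexive -e → shivelaltuhe.
Attach evidentiality hearsay -ta → shivelaltuheta.
Apply vowel harmony: shivelaltuheta → shiveleltihete.

shiveleltihete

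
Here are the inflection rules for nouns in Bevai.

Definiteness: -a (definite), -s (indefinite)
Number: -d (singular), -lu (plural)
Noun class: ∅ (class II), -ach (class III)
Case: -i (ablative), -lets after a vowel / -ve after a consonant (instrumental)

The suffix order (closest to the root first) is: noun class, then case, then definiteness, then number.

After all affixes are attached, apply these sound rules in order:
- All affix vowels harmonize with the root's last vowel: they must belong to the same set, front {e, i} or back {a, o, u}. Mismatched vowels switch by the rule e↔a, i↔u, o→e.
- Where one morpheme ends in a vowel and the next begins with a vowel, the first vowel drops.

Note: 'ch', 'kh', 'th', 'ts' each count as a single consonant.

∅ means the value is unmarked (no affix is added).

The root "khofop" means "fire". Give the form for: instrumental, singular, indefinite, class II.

noun class = class II: zero marking, form stays khofop.
Attach case instrumental -ve (after consonant 'p') → khofopve.
Attach definiteness indefinite -s → khofopves.
Attach number singular -d → khofopvesd.
Apply vowel harmony: khofopvesd → khofopvasd.
Vowel deletion: no change.

khofopvasd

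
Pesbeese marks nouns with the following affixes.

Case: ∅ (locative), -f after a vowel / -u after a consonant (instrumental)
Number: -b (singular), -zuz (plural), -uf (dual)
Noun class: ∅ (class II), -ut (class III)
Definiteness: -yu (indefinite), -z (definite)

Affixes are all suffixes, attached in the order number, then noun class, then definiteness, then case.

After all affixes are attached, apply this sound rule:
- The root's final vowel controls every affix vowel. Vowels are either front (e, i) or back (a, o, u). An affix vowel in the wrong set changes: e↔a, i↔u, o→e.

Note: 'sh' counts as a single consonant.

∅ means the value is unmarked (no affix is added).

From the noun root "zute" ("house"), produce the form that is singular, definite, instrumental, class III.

zutebitzi

Attach number singular -b → zuteb.
Attach noun class class III -ut → zutebut.
Attach definiteness definite -z → zutebutz.
Attach case instrumental -u (after consonant 'z') → zutebutzu.
Apply vowel harmony: zutebutzu → zutebitzi.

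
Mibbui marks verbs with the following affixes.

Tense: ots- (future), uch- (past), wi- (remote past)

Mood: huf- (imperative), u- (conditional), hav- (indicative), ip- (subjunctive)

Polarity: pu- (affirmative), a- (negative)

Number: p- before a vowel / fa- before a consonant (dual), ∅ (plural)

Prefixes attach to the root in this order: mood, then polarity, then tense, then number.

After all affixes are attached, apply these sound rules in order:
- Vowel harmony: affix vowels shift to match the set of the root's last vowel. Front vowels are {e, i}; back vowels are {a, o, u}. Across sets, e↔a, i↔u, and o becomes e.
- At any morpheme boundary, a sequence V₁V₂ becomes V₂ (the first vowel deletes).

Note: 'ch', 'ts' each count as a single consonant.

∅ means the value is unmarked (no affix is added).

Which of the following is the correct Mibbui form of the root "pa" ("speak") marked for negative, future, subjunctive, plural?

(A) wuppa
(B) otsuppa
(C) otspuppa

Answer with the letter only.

Attach mood subjunctive ip- → ippa.
Attach polarity negative a- → aippa.
Attach tense future ots- → otsaippa.
number = plural: zero marking, form stays otsaippa.
Apply vowel harmony: otsaippa → otsauppa.
Apply vowel deletion: otsauppa → otsuppa.
So the correct form is otsuppa, option (B).
(A) wuppa is wrong: it uses remote past instead of future for tense.
(C) otspuppa is wrong: it uses affirmative instead of negative for polarity.

B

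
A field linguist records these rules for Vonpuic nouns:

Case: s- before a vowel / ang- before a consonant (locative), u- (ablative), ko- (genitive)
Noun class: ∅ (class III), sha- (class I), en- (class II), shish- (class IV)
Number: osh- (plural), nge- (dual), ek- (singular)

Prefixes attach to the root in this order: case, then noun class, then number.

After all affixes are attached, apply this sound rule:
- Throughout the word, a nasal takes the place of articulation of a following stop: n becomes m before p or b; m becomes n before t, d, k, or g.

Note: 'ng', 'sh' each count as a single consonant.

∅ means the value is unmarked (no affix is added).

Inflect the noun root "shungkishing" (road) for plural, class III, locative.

Attach case locative ang- (before consonant 'sh') → angshungkishing.
noun class = class III: zero marking, form stays angshungkishing.
Attach number plural osh- → oshangshungkishing.
Nasal assimilation: no change.

oshangshungkishing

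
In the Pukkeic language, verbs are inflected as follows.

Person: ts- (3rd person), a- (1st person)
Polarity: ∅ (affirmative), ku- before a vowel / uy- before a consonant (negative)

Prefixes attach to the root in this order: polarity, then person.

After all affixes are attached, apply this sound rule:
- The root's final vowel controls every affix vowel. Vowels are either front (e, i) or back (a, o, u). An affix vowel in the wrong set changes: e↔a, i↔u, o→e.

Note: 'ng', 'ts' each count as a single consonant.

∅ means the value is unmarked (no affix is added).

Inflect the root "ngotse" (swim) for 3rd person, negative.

tsiyngotse

Attach polarity negative uy- (before consonant 'ng') → uyngotse.
Attach person 3rd person ts- → tsuyngotse.
Apply vowel harmony: tsuyngotse → tsiyngotse.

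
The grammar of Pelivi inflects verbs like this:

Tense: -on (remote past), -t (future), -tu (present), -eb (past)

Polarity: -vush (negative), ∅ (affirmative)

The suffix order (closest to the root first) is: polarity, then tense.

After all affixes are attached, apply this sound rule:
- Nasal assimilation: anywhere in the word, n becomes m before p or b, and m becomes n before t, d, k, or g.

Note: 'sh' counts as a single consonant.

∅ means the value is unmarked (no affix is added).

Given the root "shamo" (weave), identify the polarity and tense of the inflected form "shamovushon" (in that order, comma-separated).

negative, remote past

Segment: shamo-vush-on.
polarity: -vush → negative.
tense: -on → remote past.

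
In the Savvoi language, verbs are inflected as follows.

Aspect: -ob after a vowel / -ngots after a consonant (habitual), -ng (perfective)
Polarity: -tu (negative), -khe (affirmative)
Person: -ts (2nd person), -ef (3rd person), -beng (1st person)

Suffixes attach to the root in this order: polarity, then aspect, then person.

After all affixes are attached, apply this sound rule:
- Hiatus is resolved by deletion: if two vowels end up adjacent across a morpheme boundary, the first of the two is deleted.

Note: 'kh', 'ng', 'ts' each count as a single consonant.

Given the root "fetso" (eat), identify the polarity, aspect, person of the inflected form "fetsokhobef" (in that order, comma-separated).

Segment: fetso-khe-ob-ef.
polarity: -khe → affirmative.
aspect: -ob/ngots → habitual.
person: -ef → 3rd person.

affirmative, habitual, 3rd person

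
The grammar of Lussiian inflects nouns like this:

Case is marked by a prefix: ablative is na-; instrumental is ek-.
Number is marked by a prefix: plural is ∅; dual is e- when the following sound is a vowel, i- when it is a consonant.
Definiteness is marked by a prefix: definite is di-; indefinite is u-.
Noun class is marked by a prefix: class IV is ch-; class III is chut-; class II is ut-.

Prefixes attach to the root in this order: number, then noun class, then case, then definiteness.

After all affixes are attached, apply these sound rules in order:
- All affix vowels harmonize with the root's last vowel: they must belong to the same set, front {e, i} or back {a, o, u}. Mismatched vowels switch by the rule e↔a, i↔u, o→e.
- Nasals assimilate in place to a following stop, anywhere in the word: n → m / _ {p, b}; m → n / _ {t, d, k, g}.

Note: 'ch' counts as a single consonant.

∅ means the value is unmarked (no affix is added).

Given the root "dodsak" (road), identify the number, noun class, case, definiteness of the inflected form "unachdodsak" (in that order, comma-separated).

Segment: u-na-ch-dodsak.
number: ∅ → plural.
noun class: ch- → class IV.
case: na- → ablative.
definiteness: u- → indefinite.

plural, class IV, ablative, indefinite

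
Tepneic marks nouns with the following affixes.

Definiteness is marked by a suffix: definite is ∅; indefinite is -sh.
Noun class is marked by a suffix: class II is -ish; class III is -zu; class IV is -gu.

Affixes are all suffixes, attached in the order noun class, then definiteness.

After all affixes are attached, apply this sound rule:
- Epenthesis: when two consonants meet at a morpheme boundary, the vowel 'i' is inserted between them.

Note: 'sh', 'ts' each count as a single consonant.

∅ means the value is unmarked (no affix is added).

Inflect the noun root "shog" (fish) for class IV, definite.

shogigu

Attach noun class class IV -gu → shoggu.
definiteness = definite: zero marking, form stays shoggu.
Apply epenthesis: shoggu → shogigu.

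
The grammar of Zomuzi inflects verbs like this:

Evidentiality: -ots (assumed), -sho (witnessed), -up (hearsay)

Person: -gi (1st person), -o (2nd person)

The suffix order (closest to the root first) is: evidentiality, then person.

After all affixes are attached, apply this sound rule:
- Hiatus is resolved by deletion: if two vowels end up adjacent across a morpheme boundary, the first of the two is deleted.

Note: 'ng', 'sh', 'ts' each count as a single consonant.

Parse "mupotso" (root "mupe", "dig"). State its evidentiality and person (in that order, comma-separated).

Segment: mupe-ots-o.
evidentiality: -ots → assumed.
person: -o → 2nd person.

assumed, 2nd person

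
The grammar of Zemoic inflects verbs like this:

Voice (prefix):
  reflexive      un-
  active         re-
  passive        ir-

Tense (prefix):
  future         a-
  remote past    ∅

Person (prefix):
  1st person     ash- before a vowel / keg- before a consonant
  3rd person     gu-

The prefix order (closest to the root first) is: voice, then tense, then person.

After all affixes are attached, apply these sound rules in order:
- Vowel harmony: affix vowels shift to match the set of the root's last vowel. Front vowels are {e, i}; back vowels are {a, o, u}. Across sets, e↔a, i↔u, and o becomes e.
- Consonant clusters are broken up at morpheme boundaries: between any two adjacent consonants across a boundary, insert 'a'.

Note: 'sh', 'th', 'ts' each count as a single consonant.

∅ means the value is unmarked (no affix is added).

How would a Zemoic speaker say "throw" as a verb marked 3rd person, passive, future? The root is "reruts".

guaurareruts

Attach voice passive ir- → irreruts.
Attach tense future a- → airreruts.
Attach person 3rd person gu- → guairreruts.
Apply vowel harmony: guairreruts → guaurreruts.
Apply epenthesis: guaurreruts → guaurareruts.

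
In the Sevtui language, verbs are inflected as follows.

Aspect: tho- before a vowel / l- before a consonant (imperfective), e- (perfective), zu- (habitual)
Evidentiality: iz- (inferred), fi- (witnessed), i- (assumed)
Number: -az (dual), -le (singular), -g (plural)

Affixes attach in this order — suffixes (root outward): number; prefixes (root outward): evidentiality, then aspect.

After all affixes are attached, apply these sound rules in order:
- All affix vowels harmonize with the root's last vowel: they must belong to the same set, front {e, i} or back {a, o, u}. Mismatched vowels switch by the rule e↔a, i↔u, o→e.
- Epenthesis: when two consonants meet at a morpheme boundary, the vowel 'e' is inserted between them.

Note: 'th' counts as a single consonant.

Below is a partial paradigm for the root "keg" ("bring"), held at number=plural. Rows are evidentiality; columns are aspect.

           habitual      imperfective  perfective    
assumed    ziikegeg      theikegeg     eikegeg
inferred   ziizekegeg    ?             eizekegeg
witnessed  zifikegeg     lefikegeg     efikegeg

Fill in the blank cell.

theizekegeg

Attach number plural -g → kegg.
Attach evidentiality inferred iz- → izkegg.
Attach aspect imperfective tho- (before vowel 'i') → thoizkegg.
Apply vowel harmony: thoizkegg → theizkegg.
Apply epenthesis: theizkegg → theizekegeg.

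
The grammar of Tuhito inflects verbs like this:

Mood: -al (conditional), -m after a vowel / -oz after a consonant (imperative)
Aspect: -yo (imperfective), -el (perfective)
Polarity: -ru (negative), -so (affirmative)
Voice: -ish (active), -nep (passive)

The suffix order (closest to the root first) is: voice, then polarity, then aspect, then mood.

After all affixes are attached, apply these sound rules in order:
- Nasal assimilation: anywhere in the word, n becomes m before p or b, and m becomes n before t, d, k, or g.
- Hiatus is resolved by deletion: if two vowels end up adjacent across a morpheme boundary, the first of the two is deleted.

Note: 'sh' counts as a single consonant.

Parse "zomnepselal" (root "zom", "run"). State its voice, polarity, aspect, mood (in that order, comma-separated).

passive, affirmative, perfective, conditional

Segment: zom-nep-so-el-al.
voice: -nep → passive.
polarity: -so → affirmative.
aspect: -el → perfective.
mood: -al → conditional.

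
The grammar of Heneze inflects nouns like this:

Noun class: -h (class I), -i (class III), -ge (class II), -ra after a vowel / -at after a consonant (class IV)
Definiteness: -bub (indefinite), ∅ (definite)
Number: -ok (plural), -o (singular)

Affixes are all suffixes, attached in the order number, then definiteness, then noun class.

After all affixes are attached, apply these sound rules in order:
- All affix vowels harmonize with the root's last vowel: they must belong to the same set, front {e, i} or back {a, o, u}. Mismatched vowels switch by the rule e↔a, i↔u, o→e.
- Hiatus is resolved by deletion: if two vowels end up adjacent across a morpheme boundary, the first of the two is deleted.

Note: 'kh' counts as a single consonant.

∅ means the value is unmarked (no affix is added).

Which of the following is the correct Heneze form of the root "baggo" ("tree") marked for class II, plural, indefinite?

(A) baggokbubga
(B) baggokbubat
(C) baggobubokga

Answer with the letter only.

A

Attach number plural -ok → baggook.
Attach definiteness indefinite -bub → baggookbub.
Attach noun class class II -ge → baggookbubge.
Apply vowel harmony: baggookbubge → baggookbubga.
Apply vowel deletion: baggookbubga → baggokbubga.
So the correct form is baggokbubga, option (A).
(C) baggobubokga is wrong: it has the affixes in the wrong order.
(B) baggokbubat is wrong: it uses class IV instead of class II for noun class.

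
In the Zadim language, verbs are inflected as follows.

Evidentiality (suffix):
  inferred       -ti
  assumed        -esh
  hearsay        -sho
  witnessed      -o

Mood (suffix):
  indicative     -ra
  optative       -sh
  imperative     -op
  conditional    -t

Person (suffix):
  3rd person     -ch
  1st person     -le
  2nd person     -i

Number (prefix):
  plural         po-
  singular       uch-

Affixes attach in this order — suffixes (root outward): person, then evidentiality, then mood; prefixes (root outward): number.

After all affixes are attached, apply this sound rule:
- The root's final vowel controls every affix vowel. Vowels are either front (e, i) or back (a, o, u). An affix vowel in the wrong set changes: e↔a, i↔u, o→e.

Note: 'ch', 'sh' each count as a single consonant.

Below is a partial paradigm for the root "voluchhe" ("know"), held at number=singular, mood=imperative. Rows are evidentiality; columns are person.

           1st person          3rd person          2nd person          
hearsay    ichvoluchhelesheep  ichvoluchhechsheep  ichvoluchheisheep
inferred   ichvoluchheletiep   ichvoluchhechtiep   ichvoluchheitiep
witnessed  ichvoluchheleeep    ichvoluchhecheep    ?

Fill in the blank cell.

ichvoluchheieep

Attach person 2nd person -i → voluchhei.
Attach evidentiality witnessed -o → voluchheio.
Attach number singular uch- → uchvoluchheio.
Attach mood imperative -op → uchvoluchheioop.
Apply vowel harmony: uchvoluchheioop → ichvoluchheieep.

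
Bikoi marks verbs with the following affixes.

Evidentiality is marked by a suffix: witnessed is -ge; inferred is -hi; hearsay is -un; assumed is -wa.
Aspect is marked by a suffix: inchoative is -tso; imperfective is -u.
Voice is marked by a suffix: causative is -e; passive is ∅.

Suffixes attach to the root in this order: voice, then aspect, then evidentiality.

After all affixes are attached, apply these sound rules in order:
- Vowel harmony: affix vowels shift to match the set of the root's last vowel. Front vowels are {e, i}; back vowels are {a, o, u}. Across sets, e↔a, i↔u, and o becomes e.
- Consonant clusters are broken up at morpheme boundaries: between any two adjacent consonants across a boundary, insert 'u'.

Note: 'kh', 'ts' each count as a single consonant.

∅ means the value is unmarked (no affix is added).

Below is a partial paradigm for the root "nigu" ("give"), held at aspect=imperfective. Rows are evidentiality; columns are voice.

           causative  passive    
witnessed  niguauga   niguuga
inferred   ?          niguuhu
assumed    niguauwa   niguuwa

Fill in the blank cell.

Attach voice causative -e → nigue.
Attach aspect imperfective -u → nigueu.
Attach evidentiality inferred -hi → nigueuhi.
Apply vowel harmony: nigueuhi → niguauhu.
Epenthesis: no change.

niguauhu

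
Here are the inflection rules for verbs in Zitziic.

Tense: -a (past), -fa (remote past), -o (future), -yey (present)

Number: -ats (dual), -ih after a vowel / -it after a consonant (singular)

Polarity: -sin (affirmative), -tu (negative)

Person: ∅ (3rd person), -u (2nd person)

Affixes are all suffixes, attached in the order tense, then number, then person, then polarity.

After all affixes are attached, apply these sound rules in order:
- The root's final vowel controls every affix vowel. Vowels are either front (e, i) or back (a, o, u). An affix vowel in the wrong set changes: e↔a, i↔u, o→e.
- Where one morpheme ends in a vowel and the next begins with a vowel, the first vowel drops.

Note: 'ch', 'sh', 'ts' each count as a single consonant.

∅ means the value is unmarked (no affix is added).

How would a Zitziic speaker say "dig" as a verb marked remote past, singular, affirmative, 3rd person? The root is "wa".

wafuhsun

Attach tense remote past -fa → wafa.
Attach number singular -ih (after vowel 'a') → wafaih.
person = 3rd person: zero marking, form stays wafaih.
Attach polarity affirmative -sin → wafaihsin.
Apply vowel harmony: wafaihsin → wafauhsun.
Apply vowel deletion: wafauhsun → wafuhsun.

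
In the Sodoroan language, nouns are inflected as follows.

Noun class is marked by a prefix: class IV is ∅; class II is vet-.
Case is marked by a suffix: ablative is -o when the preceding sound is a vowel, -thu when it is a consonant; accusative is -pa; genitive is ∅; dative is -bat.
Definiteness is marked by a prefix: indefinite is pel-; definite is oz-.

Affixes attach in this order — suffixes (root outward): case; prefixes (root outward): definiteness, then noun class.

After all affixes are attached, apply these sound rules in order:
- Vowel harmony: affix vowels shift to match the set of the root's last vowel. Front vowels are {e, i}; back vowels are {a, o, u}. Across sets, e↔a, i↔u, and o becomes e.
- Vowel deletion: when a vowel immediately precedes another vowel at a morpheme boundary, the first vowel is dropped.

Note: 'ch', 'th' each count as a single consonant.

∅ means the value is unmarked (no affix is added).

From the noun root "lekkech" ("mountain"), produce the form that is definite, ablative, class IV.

ezlekkechthi

Attach definiteness definite oz- → ozlekkech.
Attach case ablative -thu (after consonant 'ch') → ozlekkechthu.
noun class = class IV: zero marking, form stays ozlekkechthu.
Apply vowel harmony: ozlekkechthu → ezlekkechthi.
Vowel deletion: no change.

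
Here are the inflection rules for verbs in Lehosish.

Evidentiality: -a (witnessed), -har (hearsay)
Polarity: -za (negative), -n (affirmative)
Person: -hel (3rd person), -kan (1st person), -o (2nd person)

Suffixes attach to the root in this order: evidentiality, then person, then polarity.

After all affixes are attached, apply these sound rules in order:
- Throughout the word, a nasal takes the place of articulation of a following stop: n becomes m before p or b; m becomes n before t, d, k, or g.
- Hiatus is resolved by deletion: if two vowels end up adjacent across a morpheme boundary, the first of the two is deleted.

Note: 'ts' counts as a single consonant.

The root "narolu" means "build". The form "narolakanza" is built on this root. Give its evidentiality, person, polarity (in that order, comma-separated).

witnessed, 1st person, negative

Segment: narolu-a-kan-za.
evidentiality: -a → witnessed.
person: -kan → 1st person.
polarity: -za → negative.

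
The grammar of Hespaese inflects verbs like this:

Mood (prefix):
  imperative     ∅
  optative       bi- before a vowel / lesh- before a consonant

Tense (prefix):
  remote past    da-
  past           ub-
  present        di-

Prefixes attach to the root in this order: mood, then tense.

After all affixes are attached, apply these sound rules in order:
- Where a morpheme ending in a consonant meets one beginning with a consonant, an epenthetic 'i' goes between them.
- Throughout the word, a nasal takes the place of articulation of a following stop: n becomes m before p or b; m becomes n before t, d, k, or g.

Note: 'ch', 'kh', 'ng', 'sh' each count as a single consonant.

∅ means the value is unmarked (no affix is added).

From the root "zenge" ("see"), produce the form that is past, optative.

Attach mood optative lesh- (before consonant 'z') → leshzenge.
Attach tense past ub- → ubleshzenge.
Apply epenthesis: ubleshzenge → ubileshizenge.
Nasal assimilation: no change.

ubileshizenge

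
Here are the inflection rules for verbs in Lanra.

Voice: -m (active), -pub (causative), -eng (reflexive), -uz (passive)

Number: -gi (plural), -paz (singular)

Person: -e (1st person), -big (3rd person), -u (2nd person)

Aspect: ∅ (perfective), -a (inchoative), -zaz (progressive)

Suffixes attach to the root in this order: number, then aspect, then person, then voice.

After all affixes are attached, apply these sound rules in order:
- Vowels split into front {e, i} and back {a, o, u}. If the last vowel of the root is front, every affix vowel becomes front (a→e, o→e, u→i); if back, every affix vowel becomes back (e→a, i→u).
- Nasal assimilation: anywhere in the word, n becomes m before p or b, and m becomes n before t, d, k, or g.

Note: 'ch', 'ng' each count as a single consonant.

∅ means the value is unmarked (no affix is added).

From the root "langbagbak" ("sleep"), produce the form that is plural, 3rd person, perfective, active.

Attach number plural -gi → langbagbakgi.
aspect = perfective: zero marking, form stays langbagbakgi.
Attach person 3rd person -big → langbagbakgibig.
Attach voice active -m → langbagbakgibigm.
Apply vowel harmony: langbagbakgibigm → langbagbakgubugm.
Nasal assimilation: no change.

langbagbakgubugm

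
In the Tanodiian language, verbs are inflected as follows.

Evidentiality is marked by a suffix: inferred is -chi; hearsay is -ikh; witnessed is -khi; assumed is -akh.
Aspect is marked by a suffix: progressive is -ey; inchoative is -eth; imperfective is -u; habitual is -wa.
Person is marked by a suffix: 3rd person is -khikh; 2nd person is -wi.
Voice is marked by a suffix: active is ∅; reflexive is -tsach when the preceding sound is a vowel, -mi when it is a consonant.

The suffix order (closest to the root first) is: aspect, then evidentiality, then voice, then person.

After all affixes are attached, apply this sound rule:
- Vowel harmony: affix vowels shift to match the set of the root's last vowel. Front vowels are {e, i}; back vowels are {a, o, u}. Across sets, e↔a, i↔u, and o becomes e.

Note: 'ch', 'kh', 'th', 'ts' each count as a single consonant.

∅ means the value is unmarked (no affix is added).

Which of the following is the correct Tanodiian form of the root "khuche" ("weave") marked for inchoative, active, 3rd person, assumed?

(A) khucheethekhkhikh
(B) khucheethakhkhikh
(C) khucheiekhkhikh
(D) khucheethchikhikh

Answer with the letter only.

Attach aspect inchoative -eth → khucheeth.
Attach evidentiality assumed -akh → khucheethakh.
voice = active: zero marking, form stays khucheethakh.
Attach person 3rd person -khikh → khucheethakhkhikh.
Apply vowel harmony: khucheethakhkhikh → khucheethekhkhikh.
So the correct form is khucheethekhkhikh, option (A).
(C) khucheiekhkhikh is wrong: it uses imperfective instead of inchoative for aspect.
(B) khucheethakhkhikh is wrong: it fails to apply the sound rule(s).
(D) khucheethchikhikh is wrong: it uses inferred instead of assumed for evidentiality.

A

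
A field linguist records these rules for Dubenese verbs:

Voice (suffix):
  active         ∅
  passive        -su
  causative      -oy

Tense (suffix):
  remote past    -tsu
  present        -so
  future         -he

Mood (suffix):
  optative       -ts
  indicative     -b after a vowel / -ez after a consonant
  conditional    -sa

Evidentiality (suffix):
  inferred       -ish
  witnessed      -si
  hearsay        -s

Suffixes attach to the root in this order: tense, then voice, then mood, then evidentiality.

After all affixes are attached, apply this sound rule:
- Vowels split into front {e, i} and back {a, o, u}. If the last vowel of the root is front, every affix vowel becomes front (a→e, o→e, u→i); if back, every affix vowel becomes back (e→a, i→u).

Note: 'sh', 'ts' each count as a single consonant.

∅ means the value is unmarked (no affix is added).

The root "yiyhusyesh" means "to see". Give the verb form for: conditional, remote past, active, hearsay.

Attach tense remote past -tsu → yiyhusyeshtsu.
voice = active: zero marking, form stays yiyhusyeshtsu.
Attach mood conditional -sa → yiyhusyeshtsusa.
Attach evidentiality hearsay -s → yiyhusyeshtsusas.
Apply vowel harmony: yiyhusyeshtsusas → yiyhusyeshtsises.

yiyhusyeshtsises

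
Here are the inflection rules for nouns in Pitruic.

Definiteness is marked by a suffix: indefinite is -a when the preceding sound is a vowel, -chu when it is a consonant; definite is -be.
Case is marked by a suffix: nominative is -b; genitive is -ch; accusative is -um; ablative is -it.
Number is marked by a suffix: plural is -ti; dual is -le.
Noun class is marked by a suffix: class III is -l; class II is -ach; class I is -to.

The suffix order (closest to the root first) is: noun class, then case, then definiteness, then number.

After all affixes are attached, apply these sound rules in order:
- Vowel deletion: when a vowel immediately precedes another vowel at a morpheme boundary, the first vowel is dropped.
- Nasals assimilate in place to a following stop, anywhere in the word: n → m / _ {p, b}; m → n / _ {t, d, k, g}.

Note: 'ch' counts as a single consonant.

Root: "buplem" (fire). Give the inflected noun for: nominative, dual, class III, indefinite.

Attach noun class class III -l → bupleml.
Attach case nominative -b → buplemlb.
Attach definiteness indefinite -chu (after consonant 'b') → buplemlbchu.
Attach number dual -le → buplemlbchule.
Vowel deletion: no change.
Nasal assimilation: no change.

buplemlbchule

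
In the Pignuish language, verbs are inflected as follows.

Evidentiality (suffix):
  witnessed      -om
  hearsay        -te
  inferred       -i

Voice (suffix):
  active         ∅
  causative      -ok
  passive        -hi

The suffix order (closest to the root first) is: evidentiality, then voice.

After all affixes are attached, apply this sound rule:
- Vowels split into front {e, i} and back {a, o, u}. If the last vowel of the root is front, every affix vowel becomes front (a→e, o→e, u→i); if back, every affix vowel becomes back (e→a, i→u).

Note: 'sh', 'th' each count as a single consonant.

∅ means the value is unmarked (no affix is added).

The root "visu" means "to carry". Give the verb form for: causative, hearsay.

visutaok

Attach evidentiality hearsay -te → visute.
Attach voice causative -ok → visuteok.
Apply vowel harmony: visuteok → visutaok.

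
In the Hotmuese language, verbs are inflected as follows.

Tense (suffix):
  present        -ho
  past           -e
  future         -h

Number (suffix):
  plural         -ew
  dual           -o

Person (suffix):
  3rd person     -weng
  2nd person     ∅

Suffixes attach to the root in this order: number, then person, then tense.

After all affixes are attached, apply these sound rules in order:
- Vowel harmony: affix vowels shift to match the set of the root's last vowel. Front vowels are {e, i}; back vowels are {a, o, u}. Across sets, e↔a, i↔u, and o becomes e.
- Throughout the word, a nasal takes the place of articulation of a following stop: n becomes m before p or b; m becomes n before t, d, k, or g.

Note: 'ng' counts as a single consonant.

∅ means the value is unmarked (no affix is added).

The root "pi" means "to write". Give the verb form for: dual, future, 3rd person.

Attach number dual -o → pio.
Attach person 3rd person -weng → pioweng.
Attach tense future -h → piowengh.
Apply vowel harmony: piowengh → piewengh.
Nasal assimilation: no change.

piewengh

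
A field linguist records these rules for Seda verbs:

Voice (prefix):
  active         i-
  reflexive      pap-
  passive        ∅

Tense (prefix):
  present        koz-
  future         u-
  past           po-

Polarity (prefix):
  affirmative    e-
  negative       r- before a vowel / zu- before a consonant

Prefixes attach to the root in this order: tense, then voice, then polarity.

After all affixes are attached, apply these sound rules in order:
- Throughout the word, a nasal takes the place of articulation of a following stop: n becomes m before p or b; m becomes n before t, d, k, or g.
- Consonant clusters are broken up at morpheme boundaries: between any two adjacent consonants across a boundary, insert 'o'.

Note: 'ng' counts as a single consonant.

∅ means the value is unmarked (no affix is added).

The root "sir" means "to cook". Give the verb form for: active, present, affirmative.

eikozosir

Attach tense present koz- → kozsir.
Attach voice active i- → ikozsir.
Attach polarity affirmative e- → eikozsir.
Nasal assimilation: no change.
Apply epenthesis: eikozsir → eikozosir.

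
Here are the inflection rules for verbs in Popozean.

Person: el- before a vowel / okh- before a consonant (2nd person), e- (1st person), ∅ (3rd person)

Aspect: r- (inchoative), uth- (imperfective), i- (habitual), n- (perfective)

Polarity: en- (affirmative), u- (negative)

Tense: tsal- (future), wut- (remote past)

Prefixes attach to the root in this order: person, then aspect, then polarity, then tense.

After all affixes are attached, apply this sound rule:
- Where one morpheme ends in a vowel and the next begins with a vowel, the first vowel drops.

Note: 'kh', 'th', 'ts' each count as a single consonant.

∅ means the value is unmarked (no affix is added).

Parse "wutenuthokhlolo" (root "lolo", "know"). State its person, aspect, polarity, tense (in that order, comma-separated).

2nd person, imperfective, affirmative, remote past

Segment: wut-en-uth-okh-lolo.
person: el/okh- → 2nd person.
aspect: uth- → imperfective.
polarity: en- → affirmative.
tense: wut- → remote past.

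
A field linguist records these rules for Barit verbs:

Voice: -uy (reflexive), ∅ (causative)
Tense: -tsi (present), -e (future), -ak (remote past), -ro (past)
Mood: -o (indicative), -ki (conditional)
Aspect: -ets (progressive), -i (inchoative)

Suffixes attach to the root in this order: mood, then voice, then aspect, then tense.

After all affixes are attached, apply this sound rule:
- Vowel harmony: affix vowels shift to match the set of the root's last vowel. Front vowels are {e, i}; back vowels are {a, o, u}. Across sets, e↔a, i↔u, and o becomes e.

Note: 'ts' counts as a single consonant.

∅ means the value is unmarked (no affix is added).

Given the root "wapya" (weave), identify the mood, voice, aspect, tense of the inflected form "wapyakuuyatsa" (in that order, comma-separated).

conditional, reflexive, progressive, future

Segment: wapya-ki-uy-ets-e.
mood: -ki → conditional.
voice: -uy → reflexive.
aspect: -ets → progressive.
tense: -e → future.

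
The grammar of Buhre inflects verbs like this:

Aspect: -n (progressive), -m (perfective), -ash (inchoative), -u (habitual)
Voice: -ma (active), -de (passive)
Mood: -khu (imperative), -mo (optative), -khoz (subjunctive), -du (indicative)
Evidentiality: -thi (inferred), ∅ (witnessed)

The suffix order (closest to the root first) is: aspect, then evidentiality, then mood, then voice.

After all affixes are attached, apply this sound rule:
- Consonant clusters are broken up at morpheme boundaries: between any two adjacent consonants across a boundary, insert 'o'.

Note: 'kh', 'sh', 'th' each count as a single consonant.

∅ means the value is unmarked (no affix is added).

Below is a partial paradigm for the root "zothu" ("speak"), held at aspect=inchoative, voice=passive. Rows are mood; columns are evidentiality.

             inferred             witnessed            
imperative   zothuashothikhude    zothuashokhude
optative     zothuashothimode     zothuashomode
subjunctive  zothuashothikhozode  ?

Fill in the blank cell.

Attach aspect inchoative -ash → zothuash.
evidentiality = witnessed: zero marking, form stays zothuash.
Attach mood subjunctive -khoz → zothuashkhoz.
Attach voice passive -de → zothuashkhozde.
Apply epenthesis: zothuashkhozde → zothuashokhozode.

zothuashokhozode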